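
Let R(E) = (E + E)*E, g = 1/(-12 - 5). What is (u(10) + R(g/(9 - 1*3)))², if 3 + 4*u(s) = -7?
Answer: 42276004/6765201 ≈ 6.2490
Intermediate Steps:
u(s) = -5/2 (u(s) = -¾ + (¼)*(-7) = -¾ - 7/4 = -5/2)
g = -1/17 (g = 1/(-17) = -1/17 ≈ -0.058824)
R(E) = 2*E² (R(E) = (2*E)*E = 2*E²)
(u(10) + R(g/(9 - 1*3)))² = (-5/2 + 2*(-1/(17*(9 - 1*3)))²)² = (-5/2 + 2*(-1/(17*(9 - 3)))²)² = (-5/2 + 2*(-1/17/6)²)² = (-5/2 + 2*(-1/17*⅙)²)² = (-5/2 + 2*(-1/102)²)² = (-5/2 + 2*(1/10404))² = (-5/2 + 1/5202)² = (-6502/2601)² = 42276004/6765201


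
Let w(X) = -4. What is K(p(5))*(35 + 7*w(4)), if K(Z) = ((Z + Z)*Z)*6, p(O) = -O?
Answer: 2100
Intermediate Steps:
K(Z) = 12*Z² (K(Z) = ((2*Z)*Z)*6 = (2*Z²)*6 = 12*Z²)
K(p(5))*(35 + 7*w(4)) = (12*(-1*5)²)*(35 + 7*(-4)) = (12*(-5)²)*(35 - 28) = (12*25)*7 = 300*7 = 2100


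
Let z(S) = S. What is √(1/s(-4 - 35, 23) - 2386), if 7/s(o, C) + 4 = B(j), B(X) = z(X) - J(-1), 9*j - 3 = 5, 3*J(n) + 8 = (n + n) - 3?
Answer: I*√1052149/21 ≈ 48.845*I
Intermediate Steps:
J(n) = -11/3 + 2*n/3 (J(n) = -8/3 + ((n + n) - 3)/3 = -8/3 + (2*n - 3)/3 = -8/3 + (-3 + 2*n)/3 = -8/3 + (-1 + 2*n/3) = -11/3 + 2*n/3)
j = 8/9 (j = ⅓ + (⅑)*5 = ⅓ + 5/9 = 8/9 ≈ 0.88889)
B(X) = 13/3 + X (B(X) = X - (-11/3 + (⅔)*(-1)) = X - (-11/3 - ⅔) = X - 1*(-13/3) = X + 13/3 = 13/3 + X)
s(o, C) = 63/11 (s(o, C) = 7/(-4 + (13/3 + 8/9)) = 7/(-4 + 47/9) = 7/(11/9) = 7*(9/11) = 63/11)
√(1/s(-4 - 35, 23) - 2386) = √(1/(63/11) - 2386) = √(11/63 - 2386) = √(-150307/63) = I*√1052149/21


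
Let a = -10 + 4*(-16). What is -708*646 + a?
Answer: -457442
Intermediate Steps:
a = -74 (a = -10 - 64 = -74)
-708*646 + a = -708*646 - 74 = -457368 - 74 = -457442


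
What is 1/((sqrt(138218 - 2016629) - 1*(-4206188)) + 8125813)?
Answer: 4110667/50692750180804 - I*sqrt(1878411)/152078250542412 ≈ 8.109e-8 - 9.0122e-12*I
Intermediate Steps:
1/((sqrt(138218 - 2016629) - 1*(-4206188)) + 8125813) = 1/((sqrt(-1878411) + 4206188) + 8125813) = 1/((I*sqrt(1878411) + 4206188) + 8125813) = 1/((4206188 + I*sqrt(1878411)) + 8125813) = 1/(12332001 + I*sqrt(1878411))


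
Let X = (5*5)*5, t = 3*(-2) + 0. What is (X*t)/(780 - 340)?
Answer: -75/44 ≈ -1.7045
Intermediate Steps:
t = -6 (t = -6 + 0 = -6)
X = 125 (X = 25*5 = 125)
(X*t)/(780 - 340) = (125*(-6))/(780 - 340) = -750/440 = -750*1/440 = -75/44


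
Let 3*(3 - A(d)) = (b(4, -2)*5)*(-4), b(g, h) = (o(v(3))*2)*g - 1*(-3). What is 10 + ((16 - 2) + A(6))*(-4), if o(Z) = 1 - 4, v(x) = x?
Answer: 502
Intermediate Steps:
o(Z) = -3
b(g, h) = 3 - 6*g (b(g, h) = (-3*2)*g - 1*(-3) = -6*g + 3 = 3 - 6*g)
A(d) = -137 (A(d) = 3 - (3 - 6*4)*5*(-4)/3 = 3 - (3 - 24)*5*(-4)/3 = 3 - (-21*5)*(-4)/3 = 3 - (-35)*(-4) = 3 - ⅓*420 = 3 - 140 = -137)
10 + ((16 - 2) + A(6))*(-4) = 10 + ((16 - 2) - 137)*(-4) = 10 + (14 - 137)*(-4) = 10 - 123*(-4) = 10 + 492 = 502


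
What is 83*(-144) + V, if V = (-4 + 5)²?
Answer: -11951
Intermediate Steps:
V = 1 (V = 1² = 1)
83*(-144) + V = 83*(-144) + 1 = -11952 + 1 = -11951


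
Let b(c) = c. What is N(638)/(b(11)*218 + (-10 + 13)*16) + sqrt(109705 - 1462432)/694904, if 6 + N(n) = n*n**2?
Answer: 129847033/1223 + 3*I*sqrt(150303)/694904 ≈ 1.0617e+5 + 0.0016737*I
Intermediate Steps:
N(n) = -6 + n**3 (N(n) = -6 + n*n**2 = -6 + n**3)
N(638)/(b(11)*218 + (-10 + 13)*16) + sqrt(109705 - 1462432)/694904 = (-6 + 638**3)/(11*218 + (-10 + 13)*16) + sqrt(109705 - 1462432)/694904 = (-6 + 259694072)/(2398 + 3*16) + sqrt(-1352727)*(1/694904) = 259694066/(2398 + 48) + (3*I*sqrt(150303))*(1/694904) = 259694066/2446 + 3*I*sqrt(150303)/694904 = 259694066*(1/2446) + 3*I*sqrt(150303)/694904 = 129847033/1223 + 3*I*sqrt(150303)/694904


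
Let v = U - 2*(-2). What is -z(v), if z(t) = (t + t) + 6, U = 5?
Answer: -24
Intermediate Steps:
v = 9 (v = 5 - 2*(-2) = 5 + 4 = 9)
z(t) = 6 + 2*t (z(t) = 2*t + 6 = 6 + 2*t)
-z(v) = -(6 + 2*9) = -(6 + 18) = -1*24 = -24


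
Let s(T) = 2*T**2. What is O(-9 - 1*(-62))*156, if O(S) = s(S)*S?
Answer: 46449624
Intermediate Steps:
O(S) = 2*S**3 (O(S) = (2*S**2)*S = 2*S**3)
O(-9 - 1*(-62))*156 = (2*(-9 - 1*(-62))**3)*156 = (2*(-9 + 62)**3)*156 = (2*53**3)*156 = (2*148877)*156 = 297754*156 = 46449624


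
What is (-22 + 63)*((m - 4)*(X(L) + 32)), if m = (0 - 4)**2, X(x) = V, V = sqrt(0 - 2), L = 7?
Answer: 15744 + 492*I*sqrt(2) ≈ 15744.0 + 695.79*I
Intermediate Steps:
V = I*sqrt(2) (V = sqrt(-2) = I*sqrt(2) ≈ 1.4142*I)
X(x) = I*sqrt(2)
m = 16 (m = (-4)**2 = 16)
(-22 + 63)*((m - 4)*(X(L) + 32)) = (-22 + 63)*((16 - 4)*(I*sqrt(2) + 32)) = 41*(12*(32 + I*sqrt(2))) = 41*(384 + 12*I*sqrt(2)) = 15744 + 492*I*sqrt(2)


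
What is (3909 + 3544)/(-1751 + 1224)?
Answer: -7453/527 ≈ -14.142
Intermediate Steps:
(3909 + 3544)/(-1751 + 1224) = 7453/(-527) = 7453*(-1/527) = -7453/527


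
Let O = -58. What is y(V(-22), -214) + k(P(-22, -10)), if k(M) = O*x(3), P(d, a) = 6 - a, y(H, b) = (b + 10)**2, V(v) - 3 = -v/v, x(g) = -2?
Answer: 41732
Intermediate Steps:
V(v) = 2 (V(v) = 3 - v/v = 3 - 1*1 = 3 - 1 = 2)
y(H, b) = (10 + b)**2
k(M) = 116 (k(M) = -58*(-2) = 116)
y(V(-22), -214) + k(P(-22, -10)) = (10 - 214)**2 + 116 = (-204)**2 + 116 = 41616 + 116 = 41732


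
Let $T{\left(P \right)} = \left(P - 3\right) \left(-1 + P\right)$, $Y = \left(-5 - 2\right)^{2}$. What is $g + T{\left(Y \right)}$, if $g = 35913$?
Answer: $38121$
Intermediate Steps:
$Y = 49$ ($Y = \left(-7\right)^{2} = 49$)
$T{\left(P \right)} = \left(-1 + P\right) \left(-3 + P\right)$ ($T{\left(P \right)} = \left(-3 + P\right) \left(-1 + P\right) = \left(-1 + P\right) \left(-3 + P\right)$)
$g + T{\left(Y \right)} = 35913 + \left(3 + 49^{2} - 196\right) = 35913 + \left(3 + 2401 - 196\right) = 35913 + 2208 = 38121$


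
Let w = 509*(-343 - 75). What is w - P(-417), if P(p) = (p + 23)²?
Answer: -367998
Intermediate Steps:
w = -212762 (w = 509*(-418) = -212762)
P(p) = (23 + p)²
w - P(-417) = -212762 - (23 - 417)² = -212762 - 1*(-394)² = -212762 - 1*155236 = -212762 - 155236 = -367998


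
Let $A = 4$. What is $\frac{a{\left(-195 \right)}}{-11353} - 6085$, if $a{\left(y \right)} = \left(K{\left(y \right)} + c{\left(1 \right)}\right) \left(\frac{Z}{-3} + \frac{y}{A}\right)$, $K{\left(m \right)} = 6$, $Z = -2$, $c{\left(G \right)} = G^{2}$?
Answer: $- \frac{828992021}{136236} \approx -6085.0$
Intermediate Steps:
$a{\left(y \right)} = \frac{14}{3} + \frac{7 y}{4}$ ($a{\left(y \right)} = \left(6 + 1^{2}\right) \left(- \frac{2}{-3} + \frac{y}{4}\right) = \left(6 + 1\right) \left(\left(-2\right) \left(- \frac{1}{3}\right) + y \frac{1}{4}\right) = 7 \left(\frac{2}{3} + \frac{y}{4}\right) = \frac{14}{3} + \frac{7 y}{4}$)
$\frac{a{\left(-195 \right)}}{-11353} - 6085 = \frac{\frac{14}{3} + \frac{7}{4} \left(-195\right)}{-11353} - 6085 = \left(\frac{14}{3} - \frac{1365}{4}\right) \left(- \frac{1}{11353}\right) - 6085 = \left(- \frac{4039}{12}\right) \left(- \frac{1}{11353}\right) - 6085 = \frac{4039}{136236} - 6085 = - \frac{828992021}{136236}$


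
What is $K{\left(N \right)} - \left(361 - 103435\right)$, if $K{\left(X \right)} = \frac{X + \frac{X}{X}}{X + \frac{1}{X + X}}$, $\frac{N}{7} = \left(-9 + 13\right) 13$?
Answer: $\frac{27314154202}{264993} \approx 1.0308 \cdot 10^{5}$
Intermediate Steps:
$N = 364$ ($N = 7 \left(-9 + 13\right) 13 = 7 \cdot 4 \cdot 13 = 7 \cdot 52 = 364$)
$K{\left(X \right)} = \frac{1 + X}{X + \frac{1}{2 X}}$ ($K{\left(X \right)} = \frac{X + 1}{X + \frac{1}{2 X}} = \frac{1 + X}{X + \frac{1}{2 X}}$)
$K{\left(N \right)} - \left(361 - 103435\right) = 2 \cdot 364 \frac{1}{1 + 2 \cdot 364^{2}} \left(1 + 364\right) - \left(361 - 103435\right) = 2 \cdot 364 \frac{1}{1 + 2 \cdot 132496} \cdot 365 - \left(361 - 103435\right) = 2 \cdot 364 \frac{1}{1 + 264992} \cdot 365 - -103074 = 2 \cdot 364 \cdot \frac{1}{264993} \cdot 365 + 103074 = \frac{265720}{264993} + 103074 = \frac{27314154202}{264993}$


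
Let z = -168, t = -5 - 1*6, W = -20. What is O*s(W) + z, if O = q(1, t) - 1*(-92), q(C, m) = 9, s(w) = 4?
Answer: 236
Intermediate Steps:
t = -11 (t = -5 - 6 = -11)
O = 101 (O = 9 - 1*(-92) = 9 + 92 = 101)
O*s(W) + z = 101*4 - 168 = 404 - 168 = 236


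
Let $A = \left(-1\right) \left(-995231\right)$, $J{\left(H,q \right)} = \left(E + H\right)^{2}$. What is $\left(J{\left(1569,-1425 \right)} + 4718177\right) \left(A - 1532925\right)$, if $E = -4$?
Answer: $-3853869050988$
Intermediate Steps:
$J{\left(H,q \right)} = \left(-4 + H\right)^{2}$
$A = 995231$
$\left(J{\left(1569,-1425 \right)} + 4718177\right) \left(A - 1532925\right) = \left(\left(-4 + 1569\right)^{2} + 4718177\right) \left(995231 - 1532925\right) = \left(1565^{2} + 4718177\right) \left(-537694\right) = \left(2449225 + 4718177\right) \left(-537694\right) = 7167402 \left(-537694\right) = -3853869050988$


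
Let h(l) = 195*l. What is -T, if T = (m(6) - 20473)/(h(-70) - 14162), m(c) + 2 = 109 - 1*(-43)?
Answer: -20323/27812 ≈ -0.73073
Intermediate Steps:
m(c) = 150 (m(c) = -2 + (109 - 1*(-43)) = -2 + (109 + 43) = -2 + 152 = 150)
T = 20323/27812 (T = (150 - 20473)/(195*(-70) - 14162) = -20323/(-13650 - 14162) = -20323/(-27812) = -20323*(-1/27812) = 20323/27812 ≈ 0.73073)
-T = -1*20323/27812 = -20323/27812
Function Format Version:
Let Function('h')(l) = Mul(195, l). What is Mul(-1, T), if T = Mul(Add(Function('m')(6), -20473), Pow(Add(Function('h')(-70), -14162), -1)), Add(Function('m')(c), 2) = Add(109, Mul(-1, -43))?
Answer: Rational(-20323, 27812) ≈ -0.73073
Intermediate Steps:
Function('m')(c) = 150 (Function('m')(c) = Add(-2, Add(109, Mul(-1, -43))) = Add(-2, Add(109, 43)) = Add(-2, 152) = 150)
T = Rational(20323, 27812) (T = Mul(Add(150, -20473), Pow(Add(Mul(195, -70), -14162), -1)) = Mul(-20323, Pow(Add(-13650, -14162), -1)) = Mul(-20323, Pow(-27812, -1)) = Mul(-20323, Rational(-1, 27812)) = Rational(20323, 27812) ≈ 0.73073)
Mul(-1, T) = Mul(-1, Rational(20323, 27812)) = Rational(-20323, 27812)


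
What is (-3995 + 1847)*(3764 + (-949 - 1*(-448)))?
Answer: -7008924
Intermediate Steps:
(-3995 + 1847)*(3764 + (-949 - 1*(-448))) = -2148*(3764 + (-949 + 448)) = -2148*(3764 - 501) = -2148*3263 = -7008924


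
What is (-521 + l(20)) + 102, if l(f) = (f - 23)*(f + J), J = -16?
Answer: -431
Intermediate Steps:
l(f) = (-23 + f)*(-16 + f) (l(f) = (f - 23)*(f - 16) = (-23 + f)*(-16 + f))
(-521 + l(20)) + 102 = (-521 + (368 + 20² - 39*20)) + 102 = (-521 + (368 + 400 - 780)) + 102 = (-521 - 12) + 102 = -533 + 102 = -431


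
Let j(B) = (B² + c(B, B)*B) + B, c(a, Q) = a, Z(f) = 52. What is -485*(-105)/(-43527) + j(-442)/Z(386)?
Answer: 217760649/29018 ≈ 7504.3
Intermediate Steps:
j(B) = B + 2*B² (j(B) = (B² + B*B) + B = (B² + B²) + B = 2*B² + B = B + 2*B²)
-485*(-105)/(-43527) + j(-442)/Z(386) = -485*(-105)/(-43527) - 442*(1 + 2*(-442))/52 = 50925*(-1/43527) - 442*(1 - 884)*(1/52) = -16975/14509 - 442*(-883)*(1/52) = -16975/14509 + 390286*(1/52) = -16975/14509 + 15011/2 = 217760649/29018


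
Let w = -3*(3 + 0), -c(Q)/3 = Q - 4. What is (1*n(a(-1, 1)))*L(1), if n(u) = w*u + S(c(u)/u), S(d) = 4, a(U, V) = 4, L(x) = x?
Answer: -32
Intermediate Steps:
c(Q) = 12 - 3*Q (c(Q) = -3*(Q - 4) = -3*(-4 + Q) = 12 - 3*Q)
w = -9 (w = -3*3 = -9)
n(u) = 4 - 9*u (n(u) = -9*u + 4 = 4 - 9*u)
(1*n(a(-1, 1)))*L(1) = (1*(4 - 9*4))*1 = (1*(4 - 36))*1 = (1*(-32))*1 = -32*1 = -32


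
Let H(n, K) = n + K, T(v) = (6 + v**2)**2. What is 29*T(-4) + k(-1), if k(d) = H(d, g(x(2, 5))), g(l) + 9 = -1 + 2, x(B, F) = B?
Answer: 14027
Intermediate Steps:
g(l) = -8 (g(l) = -9 + (-1 + 2) = -9 + 1 = -8)
H(n, K) = K + n
k(d) = -8 + d
29*T(-4) + k(-1) = 29*(6 + (-4)**2)**2 + (-8 - 1) = 29*(6 + 16)**2 - 9 = 29*22**2 - 9 = 29*484 - 9 = 14036 - 9 = 14027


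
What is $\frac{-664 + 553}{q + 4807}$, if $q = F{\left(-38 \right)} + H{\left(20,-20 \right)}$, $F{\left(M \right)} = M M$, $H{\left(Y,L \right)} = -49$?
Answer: $- \frac{111}{6202} \approx -0.017897$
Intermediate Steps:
$F{\left(M \right)} = M^{2}$
$q = 1395$ ($q = \left(-38\right)^{2} - 49 = 1444 - 49 = 1395$)
$\frac{-664 + 553}{q + 4807} = \frac{-664 + 553}{1395 + 4807} = - \frac{111}{6202}$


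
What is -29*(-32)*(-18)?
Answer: -16704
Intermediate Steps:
-29*(-32)*(-18) = 928*(-18) = -16704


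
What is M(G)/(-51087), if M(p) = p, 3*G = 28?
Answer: -28/153261 ≈ -0.00018269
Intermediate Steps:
G = 28/3 (G = (1/3)*28 = 28/3 ≈ 9.3333)
M(G)/(-51087) = (28/3)/(-51087) = (28/3)*(-1/51087) = -28/153261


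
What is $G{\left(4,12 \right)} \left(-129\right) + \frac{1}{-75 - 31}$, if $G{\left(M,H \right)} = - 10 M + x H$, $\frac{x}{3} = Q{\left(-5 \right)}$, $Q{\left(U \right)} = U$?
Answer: $\frac{3008279}{106} \approx 28380.0$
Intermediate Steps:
$x = -15$ ($x = 3 \left(-5\right) = -15$)
$G{\left(M,H \right)} = - 15 H - 10 M$ ($G{\left(M,H \right)} = - 10 M - 15 H = - 15 H - 10 M$)
$G{\left(4,12 \right)} \left(-129\right) + \frac{1}{-75 - 31} = \left(\left(-15\right) 12 - 40\right) \left(-129\right) + \frac{1}{-75 - 31} = \left(-180 - 40\right) \left(-129\right) + \frac{1}{-75 - 31} = \left(-220\right) \left(-129\right) + \frac{1}{-106} = 28380 - \frac{1}{106} = \frac{3008279}{106}$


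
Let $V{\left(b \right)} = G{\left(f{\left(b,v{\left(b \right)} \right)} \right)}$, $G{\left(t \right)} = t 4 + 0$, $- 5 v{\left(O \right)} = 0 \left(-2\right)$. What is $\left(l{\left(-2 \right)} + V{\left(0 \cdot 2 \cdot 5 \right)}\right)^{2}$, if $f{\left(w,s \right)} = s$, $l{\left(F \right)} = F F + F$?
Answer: $4$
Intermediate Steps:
$l{\left(F \right)} = F + F^{2}$ ($l{\left(F \right)} = F^{2} + F = F + F^{2}$)
$v{\left(O \right)} = 0$ ($v{\left(O \right)} = - \frac{0 \left(-2\right)}{5} = \left(- \frac{1}{5}\right) 0 = 0$)
$G{\left(t \right)} = 4 t$ ($G{\left(t \right)} = 4 t + 0 = 4 t$)
$V{\left(b \right)} = 0$ ($V{\left(b \right)} = 4 \cdot 0 = 0$)
$\left(l{\left(-2 \right)} + V{\left(0 \cdot 2 \cdot 5 \right)}\right)^{2} = \left(- 2 \left(1 - 2\right) + 0\right)^{2} = \left(\left(-2\right) \left(-1\right) + 0\right)^{2} = \left(2 + 0\right)^{2} = 2^{2} = 4$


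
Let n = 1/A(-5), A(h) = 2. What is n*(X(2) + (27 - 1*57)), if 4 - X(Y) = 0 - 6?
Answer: -10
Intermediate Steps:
X(Y) = 10 (X(Y) = 4 - (0 - 6) = 4 - 1*(-6) = 4 + 6 = 10)
n = ½ (n = 1/2 = ½ ≈ 0.50000)
n*(X(2) + (27 - 1*57)) = (10 + (27 - 1*57))/2 = (10 + (27 - 57))/2 = (10 - 30)/2 = (½)*(-20) = -10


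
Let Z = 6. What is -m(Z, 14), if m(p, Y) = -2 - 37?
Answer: 39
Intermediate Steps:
m(p, Y) = -39
-m(Z, 14) = -1*(-39) = 39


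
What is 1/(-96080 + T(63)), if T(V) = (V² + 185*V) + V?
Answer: -1/80393 ≈ -1.2439e-5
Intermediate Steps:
T(V) = V² + 186*V
1/(-96080 + T(63)) = 1/(-96080 + 63*(186 + 63)) = 1/(-96080 + 63*249) = 1/(-96080 + 15687) = 1/(-80393) = -1/80393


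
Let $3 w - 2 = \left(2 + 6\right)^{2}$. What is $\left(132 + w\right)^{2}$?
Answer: $23716$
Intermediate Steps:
$w = 22$ ($w = \frac{2}{3} + \frac{\left(2 + 6\right)^{2}}{3} = \frac{2}{3} + \frac{8^{2}}{3} = \frac{2}{3} + \frac{1}{3} \cdot 64 = \frac{2}{3} + \frac{64}{3} = 22$)
$\left(132 + w\right)^{2} = \left(132 + 22\right)^{2} = 154^{2} = 23716$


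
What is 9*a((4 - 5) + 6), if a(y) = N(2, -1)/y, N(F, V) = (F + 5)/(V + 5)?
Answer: 63/20 ≈ 3.1500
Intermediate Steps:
N(F, V) = (5 + F)/(5 + V)
a(y) = 7/(4*y) (a(y) = ((5 + 2)/(5 - 1))/y = (7/4)/y = ((¼)*7)/y = 7/(4*y))
9*a((4 - 5) + 6) = 9*(7/(4*((4 - 5) + 6))) = 9*(7/(4*(-1 + 6))) = 9*((7/4)/5) = 9*((7/4)*(⅕)) = 9*(7/20) = 63/20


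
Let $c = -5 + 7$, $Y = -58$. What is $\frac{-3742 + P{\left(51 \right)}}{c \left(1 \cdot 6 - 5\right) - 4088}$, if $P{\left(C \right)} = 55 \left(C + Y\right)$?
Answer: $\frac{4127}{4086} \approx 1.01$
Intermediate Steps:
$P{\left(C \right)} = -3190 + 55 C$ ($P{\left(C \right)} = 55 \left(C - 58\right) = 55 \left(-58 + C\right) = -3190 + 55 C$)
$c = 2$
$\frac{-3742 + P{\left(51 \right)}}{c \left(1 \cdot 6 - 5\right) - 4088} = \frac{-3742 + \left(-3190 + 55 \cdot 51\right)}{2 \left(1 \cdot 6 - 5\right) - 4088} = \frac{-3742 + \left(-3190 + 2805\right)}{2 \left(6 - 5\right) - 4088} = \frac{-3742 - 385}{2 \cdot 1 - 4088} = - \frac{4127}{2 - 4088} = - \frac{4127}{-4086} = \left(-4127\right) \left(- \frac{1}{4086}\right) = \frac{4127}{4086}$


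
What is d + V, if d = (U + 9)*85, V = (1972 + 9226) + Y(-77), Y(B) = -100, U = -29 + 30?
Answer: 11948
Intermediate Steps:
U = 1
V = 11098 (V = (1972 + 9226) - 100 = 11198 - 100 = 11098)
d = 850 (d = (1 + 9)*85 = 10*85 = 850)
d + V = 850 + 11098 = 11948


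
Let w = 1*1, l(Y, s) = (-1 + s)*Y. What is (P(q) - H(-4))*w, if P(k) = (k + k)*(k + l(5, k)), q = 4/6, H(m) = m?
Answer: 8/3 ≈ 2.6667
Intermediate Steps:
l(Y, s) = Y*(-1 + s)
q = 2/3 (q = 4*(1/6) = 2/3 ≈ 0.66667)
w = 1
P(k) = 2*k*(-5 + 6*k) (P(k) = (k + k)*(k + 5*(-1 + k)) = (2*k)*(k + (-5 + 5*k)) = (2*k)*(-5 + 6*k) = 2*k*(-5 + 6*k))
(P(q) - H(-4))*w = (2*(2/3)*(-5 + 6*(2/3)) - 1*(-4))*1 = (2*(2/3)*(-5 + 4) + 4)*1 = (2*(2/3)*(-1) + 4)*1 = (-4/3 + 4)*1 = (8/3)*1 = 8/3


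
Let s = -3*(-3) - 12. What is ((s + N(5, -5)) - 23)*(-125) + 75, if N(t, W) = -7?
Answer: 4200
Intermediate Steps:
s = -3 (s = 9 - 12 = -3)
((s + N(5, -5)) - 23)*(-125) + 75 = ((-3 - 7) - 23)*(-125) + 75 = (-10 - 23)*(-125) + 75 = -33*(-125) + 75 = 4125 + 75 = 4200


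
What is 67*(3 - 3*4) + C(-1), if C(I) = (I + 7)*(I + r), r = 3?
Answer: -591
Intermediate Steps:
C(I) = (3 + I)*(7 + I) (C(I) = (I + 7)*(I + 3) = (7 + I)*(3 + I) = (3 + I)*(7 + I))
67*(3 - 3*4) + C(-1) = 67*(3 - 3*4) + (21 + (-1)**2 + 10*(-1)) = 67*(3 - 12) + (21 + 1 - 10) = 67*(-9) + 12 = -603 + 12 = -591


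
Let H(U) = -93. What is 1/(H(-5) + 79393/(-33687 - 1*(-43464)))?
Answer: -9777/829868 ≈ -0.011781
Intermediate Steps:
1/(H(-5) + 79393/(-33687 - 1*(-43464))) = 1/(-93 + 79393/(-33687 - 1*(-43464))) = 1/(-93 + 79393/(-33687 + 43464)) = 1/(-93 + 79393/9777) = 1/(-829868/9777) = -9777/829868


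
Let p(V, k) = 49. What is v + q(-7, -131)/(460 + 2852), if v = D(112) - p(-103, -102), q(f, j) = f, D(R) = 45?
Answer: -13255/3312 ≈ -4.0021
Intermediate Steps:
v = -4 (v = 45 - 1*49 = 45 - 49 = -4)
v + q(-7, -131)/(460 + 2852) = -4 - 7/(460 + 2852) = -4 - 7/3312 = -13255/3312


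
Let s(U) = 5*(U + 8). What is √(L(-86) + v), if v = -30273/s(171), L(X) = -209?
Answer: 68*I*√42065/895 ≈ 15.583*I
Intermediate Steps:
s(U) = 40 + 5*U (s(U) = 5*(8 + U) = 40 + 5*U)
v = -30273/895 (v = -30273/(40 + 5*171) = -30273/(40 + 855) = -30273/895 ≈ -33.825)
√(L(-86) + v) = √(-209 - 30273/895) = √(-217328/895) = 68*I*√42065/895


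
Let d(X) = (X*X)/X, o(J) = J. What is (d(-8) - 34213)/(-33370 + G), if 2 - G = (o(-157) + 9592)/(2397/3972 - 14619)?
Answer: 662339139297/645817039636 ≈ 1.0256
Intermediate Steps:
d(X) = X (d(X) = X²/X = X)
G = 51201454/19354757 (G = 2 - (-157 + 9592)/(2397/3972 - 14619) = 2 - 9435/(2397*(1/3972) - 14619) = 2 - 9435/(799/1324 - 14619) = 2 - 9435/(-19354757/1324) = 2 - 9435*(-1324)/19354757 = 2 - 1*(-12491940/19354757) = 2 + 12491940/19354757 = 51201454/19354757 ≈ 2.6454)
(d(-8) - 34213)/(-33370 + G) = (-8 - 34213)/(-33370 + 51201454/19354757) = -34221/(-645817039636/19354757) = -34221*(-19354757/645817039636) = 662339139297/645817039636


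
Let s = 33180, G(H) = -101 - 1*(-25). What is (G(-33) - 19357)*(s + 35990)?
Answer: -1344180610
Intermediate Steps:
G(H) = -76 (G(H) = -101 + 25 = -76)
(G(-33) - 19357)*(s + 35990) = (-76 - 19357)*(33180 + 35990) = -19433*69170 = -1344180610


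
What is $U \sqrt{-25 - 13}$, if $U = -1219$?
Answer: $- 1219 i \sqrt{38} \approx - 7514.4 i$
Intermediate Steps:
$U \sqrt{-25 - 13} = - 1219 \sqrt{-25 - 13} = - 1219 \sqrt{-38} = - 1219 i \sqrt{38}$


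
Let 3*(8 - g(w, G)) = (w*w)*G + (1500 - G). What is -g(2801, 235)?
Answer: 614572492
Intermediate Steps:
g(w, G) = -492 + G/3 - G*w²/3 (g(w, G) = 8 - ((w*w)*G + (1500 - G))/3 = 8 - (w²*G + (1500 - G))/3 = 8 - (G*w² + (1500 - G))/3 = 8 - (1500 - G + G*w²)/3 = 8 + (-500 + G/3 - G*w²/3) = -492 + G/3 - G*w²/3)
-g(2801, 235) = -(-492 + (⅓)*235 - ⅓*235*2801²) = -(-492 + 235/3 - ⅓*235*7845601) = -(-492 + 235/3 - 1843716235/3) = -1*(-614572492) = 614572492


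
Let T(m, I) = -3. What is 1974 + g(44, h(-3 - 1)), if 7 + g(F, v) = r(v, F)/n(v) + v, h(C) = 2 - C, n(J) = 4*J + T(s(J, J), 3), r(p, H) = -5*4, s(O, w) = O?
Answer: 41413/21 ≈ 1972.0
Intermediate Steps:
r(p, H) = -20
n(J) = -3 + 4*J (n(J) = 4*J - 3 = -3 + 4*J)
g(F, v) = -7 + v - 20/(-3 + 4*v) (g(F, v) = -7 + (-20/(-3 + 4*v) + v) = -7 + (v - 20/(-3 + 4*v)) = -7 + v - 20/(-3 + 4*v))
1974 + g(44, h(-3 - 1)) = 1974 + (-20 + (-7 + (2 - (-3 - 1)))*(-3 + 4*(2 - (-3 - 1))))/(-3 + 4*(2 - (-3 - 1))) = 1974 + (-20 + (-7 + (2 - 1*(-4)))*(-3 + 4*(2 - 1*(-4))))/(-3 + 4*(2 - 1*(-4))) = 1974 + (-20 + (-7 + (2 + 4))*(-3 + 4*(2 + 4)))/(-3 + 4*(2 + 4)) = 1974 + (-20 + (-7 + 6)*(-3 + 4*6))/(-3 + 4*6) = 1974 + (-20 - (-3 + 24))/(-3 + 24) = 1974 + (-20 - 1*21)/21 = 1974 + (-20 - 21)/21 = 1974 + (1/21)*(-41) = 1974 - 41/21 = 41413/21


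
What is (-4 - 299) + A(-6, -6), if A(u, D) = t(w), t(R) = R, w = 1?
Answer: -302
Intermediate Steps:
A(u, D) = 1
(-4 - 299) + A(-6, -6) = (-4 - 299) + 1 = -303 + 1 = -302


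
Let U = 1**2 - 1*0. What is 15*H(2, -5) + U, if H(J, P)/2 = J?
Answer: 61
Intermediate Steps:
H(J, P) = 2*J
U = 1 (U = 1 + 0 = 1)
15*H(2, -5) + U = 15*(2*2) + 1 = 15*4 + 1 = 60 + 1 = 61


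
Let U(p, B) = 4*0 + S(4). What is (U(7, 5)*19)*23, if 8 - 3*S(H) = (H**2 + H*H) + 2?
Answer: -11362/3 ≈ -3787.3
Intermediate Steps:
S(H) = 2 - 2*H**2/3 (S(H) = 8/3 - ((H**2 + H*H) + 2)/3 = 8/3 - ((H**2 + H**2) + 2)/3 = 8/3 - (2*H**2 + 2)/3 = 8/3 - (2 + 2*H**2)/3 = 8/3 + (-2/3 - 2*H**2/3) = 2 - 2*H**2/3)
U(p, B) = -26/3 (U(p, B) = 4*0 + (2 - 2/3*4**2) = 0 + (2 - 2/3*16) = 0 + (2 - 32/3) = 0 - 26/3 = -26/3)
(U(7, 5)*19)*23 = -26/3*19*23 = -494/3*23 = -11362/3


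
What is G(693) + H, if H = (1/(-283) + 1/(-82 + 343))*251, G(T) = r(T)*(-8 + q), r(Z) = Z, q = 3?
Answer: -255929773/73863 ≈ -3464.9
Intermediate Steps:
G(T) = -5*T (G(T) = T*(-8 + 3) = T*(-5) = -5*T)
H = 5522/73863 (H = (-1/283 + 1/261)*251 = (22/73863)*251 = 5522/73863 ≈ 0.074760)
G(693) + H = -5*693 + 5522/73863 = -3465 + 5522/73863 = -255929773/73863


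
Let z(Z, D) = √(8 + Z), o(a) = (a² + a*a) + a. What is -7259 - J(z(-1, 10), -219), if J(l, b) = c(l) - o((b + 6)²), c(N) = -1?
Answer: 4116730433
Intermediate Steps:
o(a) = a + 2*a² (o(a) = (a² + a²) + a = 2*a² + a = a + 2*a²)
J(l, b) = -1 - (6 + b)²*(1 + 2*(6 + b)²) (J(l, b) = -1 - (b + 6)²*(1 + 2*(b + 6)²) = -1 - (6 + b)²*(1 + 2*(6 + b)²))
-7259 - J(z(-1, 10), -219) = -7259 - (-1 - (6 - 219)²*(1 + 2*(6 - 219)²)) = -7259 - (-1 - 1*(-213)²*(1 + 2*(-213)²)) = -7259 - (-1 - 1*45369*(1 + 2*45369)) = -7259 - (-1 - 1*45369*(1 + 90738)) = -7259 - (-1 - 1*45369*90739) = -7259 - (-1 - 4116737691) = -7259 - 1*(-4116737692) = -7259 + 4116737692 = 4116730433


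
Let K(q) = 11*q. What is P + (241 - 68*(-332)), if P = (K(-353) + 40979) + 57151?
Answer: 117064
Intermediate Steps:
P = 94247 (P = (11*(-353) + 40979) + 57151 = (-3883 + 40979) + 57151 = 37096 + 57151 = 94247)
P + (241 - 68*(-332)) = 94247 + (241 - 68*(-332)) = 94247 + (241 + 22576) = 94247 + 22817 = 117064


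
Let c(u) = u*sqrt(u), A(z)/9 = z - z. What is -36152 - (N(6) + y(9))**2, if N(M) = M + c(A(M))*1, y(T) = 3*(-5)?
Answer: -36233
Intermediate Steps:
A(z) = 0 (A(z) = 9*(z - z) = 9*0 = 0)
y(T) = -15
c(u) = u**(3/2)
N(M) = M (N(M) = M + 0**(3/2)*1 = M + 0*1 = M + 0 = M)
-36152 - (N(6) + y(9))**2 = -36152 - (6 - 15)**2 = -36152 - 1*(-9)**2 = -36152 - 1*81 = -36152 - 81 = -36233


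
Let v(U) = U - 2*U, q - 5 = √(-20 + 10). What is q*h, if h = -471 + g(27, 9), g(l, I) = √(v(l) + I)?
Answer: -3*(5 + I*√10)*(157 - I*√2) ≈ -2368.4 - 1468.2*I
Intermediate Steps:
q = 5 + I*√10 (q = 5 + √(-20 + 10) = 5 + √(-10) = 5 + I*√10 ≈ 5.0 + 3.1623*I)
v(U) = -U
g(l, I) = √(I - l) (g(l, I) = √(-l + I) = √(I - l))
h = -471 + 3*I*√2 (h = -471 + √(9 - 1*27) = -471 + √(9 - 27) = -471 + √(-18) = -471 + 3*I*√2 ≈ -471.0 + 4.2426*I)
q*h = (5 + I*√10)*(-471 + 3*I*√2) = (-471 + 3*I*√2)*(5 + I*√10)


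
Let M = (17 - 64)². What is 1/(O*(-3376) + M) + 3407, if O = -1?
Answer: 19028096/5585 ≈ 3407.0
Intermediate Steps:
M = 2209 (M = (-47)² = 2209)
1/(O*(-3376) + M) + 3407 = 1/(-1*(-3376) + 2209) + 3407 = 1/(3376 + 2209) + 3407 = 1/5585 + 3407 = 19028096/5585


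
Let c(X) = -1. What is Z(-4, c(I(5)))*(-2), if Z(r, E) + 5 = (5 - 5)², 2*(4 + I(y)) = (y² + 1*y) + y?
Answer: 10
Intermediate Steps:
I(y) = -4 + y + y²/2 (I(y) = -4 + ((y² + 1*y) + y)/2 = -4 + ((y² + y) + y)/2 = -4 + ((y + y²) + y)/2 = -4 + (y² + 2*y)/2 = -4 + (y + y²/2) = -4 + y + y²/2)
Z(r, E) = -5 (Z(r, E) = -5 + (5 - 5)² = -5 + 0² = -5 + 0 = -5)
Z(-4, c(I(5)))*(-2) = -5*(-2) = 10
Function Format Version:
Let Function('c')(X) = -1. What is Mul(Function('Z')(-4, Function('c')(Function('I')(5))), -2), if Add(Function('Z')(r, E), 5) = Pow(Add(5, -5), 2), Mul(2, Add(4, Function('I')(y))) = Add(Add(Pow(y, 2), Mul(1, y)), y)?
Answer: 10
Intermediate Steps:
Function('I')(y) = Add(-4, y, Mul(Rational(1, 2), Pow(y, 2))) (Function('I')(y) = Add(-4, Mul(Rational(1, 2), Add(Add(Pow(y, 2), Mul(1, y)), y))) = Add(-4, Mul(Rational(1, 2), Add(Add(Pow(y, 2), y), y))) = Add(-4, Mul(Rational(1, 2), Add(Add(y, Pow(y, 2)), y))) = Add(-4, Mul(Rational(1, 2), Add(Pow(y, 2), Mul(2, y)))) = Add(-4, Add(y, Mul(Rational(1, 2), Pow(y, 2)))) = Add(-4, y, Mul(Rational(1, 2), Pow(y, 2))))
Function('Z')(r, E) = -5 (Function('Z')(r, E) = Add(-5, Pow(Add(5, -5), 2)) = Add(-5, Pow(0, 2)) = Add(-5, 0) = -5)
Mul(Function('Z')(-4, Function('c')(Function('I')(5))), -2) = Mul(-5, -2) = 10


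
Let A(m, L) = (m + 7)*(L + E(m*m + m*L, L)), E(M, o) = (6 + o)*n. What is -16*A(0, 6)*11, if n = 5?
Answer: -81312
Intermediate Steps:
E(M, o) = 30 + 5*o (E(M, o) = (6 + o)*5 = 30 + 5*o)
A(m, L) = (7 + m)*(30 + 6*L) (A(m, L) = (m + 7)*(L + (30 + 5*L)) = (7 + m)*(30 + 6*L))
-16*A(0, 6)*11 = -16*(210 + 30*0 + 42*6 + 6*6*0)*11 = -16*(210 + 0 + 252 + 0)*11 = -16*462*11 = -7392*11 = -81312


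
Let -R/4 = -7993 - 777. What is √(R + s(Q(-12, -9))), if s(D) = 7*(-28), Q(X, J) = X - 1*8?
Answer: 6*√969 ≈ 186.77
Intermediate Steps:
R = 35080 (R = -4*(-7993 - 777) = -4*(-8770) = 35080)
Q(X, J) = -8 + X (Q(X, J) = X - 8 = -8 + X)
s(D) = -196
√(R + s(Q(-12, -9))) = √(35080 - 196) = √34884 = 6*√969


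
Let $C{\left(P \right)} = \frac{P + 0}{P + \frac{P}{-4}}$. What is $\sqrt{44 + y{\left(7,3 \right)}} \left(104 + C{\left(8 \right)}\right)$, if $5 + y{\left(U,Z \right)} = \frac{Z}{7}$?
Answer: $\frac{632 \sqrt{483}}{21} \approx 661.41$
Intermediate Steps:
$y{\left(U,Z \right)} = -5 + \frac{Z}{7}$
$C{\left(P \right)} = \frac{4}{3}$ ($C{\left(P \right)} = \frac{P}{P + P \left(- \frac{1}{4}\right)} = \frac{P}{P - \frac{P}{4}} = \frac{P}{\frac{3}{4} P} = P \frac{4}{3 P} = \frac{4}{3}$)
$\sqrt{44 + y{\left(7,3 \right)}} \left(104 + C{\left(8 \right)}\right) = \sqrt{44 + \left(-5 + \frac{1}{7} \cdot 3\right)} \left(104 + \frac{4}{3}\right) = \sqrt{44 + \left(-5 + \frac{3}{7}\right)} \frac{316}{3} = \sqrt{44 - \frac{32}{7}} \cdot \frac{316}{3} = \sqrt{\frac{276}{7}} \cdot \frac{316}{3} = \frac{2 \sqrt{483}}{7} \cdot \frac{316}{3} = \frac{632 \sqrt{483}}{21}$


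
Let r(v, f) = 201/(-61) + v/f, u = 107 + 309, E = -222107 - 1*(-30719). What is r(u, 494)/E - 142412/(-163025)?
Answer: 31590107045179/36161992263300 ≈ 0.87357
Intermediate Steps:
E = -191388 (E = -222107 + 30719 = -191388)
u = 416
r(v, f) = -201/61 + v/f (r(v, f) = 201*(-1/61) + v/f = -201/61 + v/f)
r(u, 494)/E - 142412/(-163025) = (-201/61 + 416/494)/(-191388) - 142412/(-163025) = (-201/61 + 416*(1/494))*(-1/191388) - 142412*(-1/163025) = (-201/61 + 16/19)*(-1/191388) + 142412/163025 = -2843/1159*(-1/191388) + 142412/163025 = 2843/221818692 + 142412/163025 = 31590107045179/36161992263300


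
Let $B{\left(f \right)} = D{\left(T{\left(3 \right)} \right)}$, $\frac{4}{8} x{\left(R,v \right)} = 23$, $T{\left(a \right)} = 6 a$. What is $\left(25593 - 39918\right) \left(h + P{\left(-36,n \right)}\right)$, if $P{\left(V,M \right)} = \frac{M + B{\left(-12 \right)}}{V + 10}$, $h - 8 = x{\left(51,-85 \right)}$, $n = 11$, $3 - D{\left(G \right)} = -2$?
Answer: $- \frac{9941550}{13} \approx -7.6474 \cdot 10^{5}$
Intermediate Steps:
$D{\left(G \right)} = 5$ ($D{\left(G \right)} = 3 - -2 = 3 + 2 = 5$)
$x{\left(R,v \right)} = 46$ ($x{\left(R,v \right)} = 2 \cdot 23 = 46$)
$B{\left(f \right)} = 5$
$h = 54$ ($h = 8 + 46 = 54$)
$P{\left(V,M \right)} = \frac{5 + M}{10 + V}$ ($P{\left(V,M \right)} = \frac{M + 5}{V + 10} = \frac{5 + M}{10 + V}$)
$\left(25593 - 39918\right) \left(h + P{\left(-36,n \right)}\right) = \left(25593 - 39918\right) \left(54 + \frac{5 + 11}{10 - 36}\right) = - 14325 \left(54 + \frac{1}{-26} \cdot 16\right) = - 14325 \left(54 - \frac{8}{13}\right) = \left(-14325\right) \frac{694}{13} = - \frac{9941550}{13}$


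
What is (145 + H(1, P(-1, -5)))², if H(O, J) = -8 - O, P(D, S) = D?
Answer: 18496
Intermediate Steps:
(145 + H(1, P(-1, -5)))² = (145 + (-8 - 1*1))² = (145 + (-8 - 1))² = (145 - 9)² = 136² = 18496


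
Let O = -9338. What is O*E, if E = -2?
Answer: 18676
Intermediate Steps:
O*E = -9338*(-2) = 18676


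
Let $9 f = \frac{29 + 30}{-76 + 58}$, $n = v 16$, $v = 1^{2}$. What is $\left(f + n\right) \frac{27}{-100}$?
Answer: $- \frac{2533}{600} \approx -4.2217$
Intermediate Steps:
$v = 1$
$n = 16$ ($n = 1 \cdot 16 = 16$)
$f = - \frac{59}{162}$ ($f = \frac{\left(29 + 30\right) \frac{1}{-76 + 58}}{9} = \frac{59 \frac{1}{-18}}{9} = \frac{59 \left(- \frac{1}{18}\right)}{9} = \frac{1}{9} \left(- \frac{59}{18}\right) = - \frac{59}{162} \approx -0.3642$)
$\left(f + n\right) \frac{27}{-100} = \left(- \frac{59}{162} + 16\right) \frac{27}{-100} = \frac{2533 \cdot 27 \left(- \frac{1}{100}\right)}{162} = \frac{2533}{162} \left(- \frac{27}{100}\right) = - \frac{2533}{600}$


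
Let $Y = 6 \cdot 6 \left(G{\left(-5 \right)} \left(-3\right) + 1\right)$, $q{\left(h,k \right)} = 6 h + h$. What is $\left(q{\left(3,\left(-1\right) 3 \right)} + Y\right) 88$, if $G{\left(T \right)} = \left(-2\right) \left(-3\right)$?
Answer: $-52008$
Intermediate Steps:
$G{\left(T \right)} = 6$
$q{\left(h,k \right)} = 7 h$
$Y = -612$ ($Y = 6 \cdot 6 \left(6 \left(-3\right) + 1\right) = 36 \left(-18 + 1\right) = 36 \left(-17\right) = -612$)
$\left(q{\left(3,\left(-1\right) 3 \right)} + Y\right) 88 = \left(7 \cdot 3 - 612\right) 88 = \left(21 - 612\right) 88 = \left(-591\right) 88 = -52008$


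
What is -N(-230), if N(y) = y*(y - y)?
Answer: 0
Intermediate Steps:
N(y) = 0 (N(y) = y*0 = 0)
-N(-230) = -1*0 = 0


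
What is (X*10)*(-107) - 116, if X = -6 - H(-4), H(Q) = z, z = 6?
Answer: 12724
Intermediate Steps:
H(Q) = 6
X = -12 (X = -6 - 1*6 = -6 - 6 = -12)
(X*10)*(-107) - 116 = -12*10*(-107) - 116 = -120*(-107) - 116 = 12840 - 116 = 12724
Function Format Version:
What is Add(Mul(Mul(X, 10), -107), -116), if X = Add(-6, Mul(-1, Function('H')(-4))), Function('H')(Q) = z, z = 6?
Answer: 12724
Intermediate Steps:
Function('H')(Q) = 6
X = -12 (X = Add(-6, Mul(-1, 6)) = Add(-6, -6) = -12)
Add(Mul(Mul(X, 10), -107), -116) = Add(Mul(Mul(-12, 10), -107), -116) = Add(Mul(-120, -107), -116) = Add(12840, -116) = 12724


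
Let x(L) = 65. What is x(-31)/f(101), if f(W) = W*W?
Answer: 65/10201 ≈ 0.0063719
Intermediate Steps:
f(W) = W**2
x(-31)/f(101) = 65/(101**2) = 65/10201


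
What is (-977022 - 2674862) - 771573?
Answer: -4423457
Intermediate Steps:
(-977022 - 2674862) - 771573 = -3651884 - 771573 = -4423457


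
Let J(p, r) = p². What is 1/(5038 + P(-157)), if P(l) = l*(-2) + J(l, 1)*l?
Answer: -1/3864541 ≈ -2.5876e-7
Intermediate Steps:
P(l) = l³ - 2*l (P(l) = l*(-2) + l²*l = -2*l + l³ = l³ - 2*l)
1/(5038 + P(-157)) = 1/(5038 - 157*(-2 + (-157)²)) = 1/(5038 - 157*(-2 + 24649)) = 1/(5038 - 157*24647) = 1/(5038 - 3869579) = 1/(-3864541) = -1/3864541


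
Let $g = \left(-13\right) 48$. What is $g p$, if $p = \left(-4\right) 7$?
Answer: $17472$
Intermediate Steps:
$g = -624$
$p = -28$
$g p = \left(-624\right) \left(-28\right) = 17472$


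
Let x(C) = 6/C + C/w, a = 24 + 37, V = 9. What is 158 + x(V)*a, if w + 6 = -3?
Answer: 413/3 ≈ 137.67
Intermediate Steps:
w = -9 (w = -6 - 3 = -9)
a = 61
x(C) = 6/C - C/9 (x(C) = 6/C + C/(-9) = 6/C + C*(-⅑) = 6/C - C/9)
158 + x(V)*a = 158 + (6/9 - ⅑*9)*61 = 158 + (6*(⅑) - 1)*61 = 158 + (⅔ - 1)*61 = 158 - ⅓*61 = 158 - 61/3 = 413/3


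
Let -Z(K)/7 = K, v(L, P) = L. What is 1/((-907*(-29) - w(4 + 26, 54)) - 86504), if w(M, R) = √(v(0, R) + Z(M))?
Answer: I/(√210 - 60201*I) ≈ -1.6611e-5 + 3.9985e-9*I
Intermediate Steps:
Z(K) = -7*K
w(M, R) = √7*√(-M) (w(M, R) = √(0 - 7*M) = √(-7*M) = √7*√(-M))
1/((-907*(-29) - w(4 + 26, 54)) - 86504) = 1/((-907*(-29) - √7*√(-(4 + 26))) - 86504) = 1/((26303 - √7*√(-1*30)) - 86504) = 1/((26303 - √7*√(-30)) - 86504) = 1/((26303 - √7*I*√30) - 86504) = 1/((26303 - I*√210) - 86504) = 1/(-60201 - I*√210)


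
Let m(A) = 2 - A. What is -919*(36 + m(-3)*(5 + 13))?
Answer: -115794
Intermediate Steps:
-919*(36 + m(-3)*(5 + 13)) = -919*(36 + (2 - 1*(-3))*(5 + 13)) = -919*(36 + (2 + 3)*18) = -919*(36 + 5*18) = -919*(36 + 90) = -919*126 = -115794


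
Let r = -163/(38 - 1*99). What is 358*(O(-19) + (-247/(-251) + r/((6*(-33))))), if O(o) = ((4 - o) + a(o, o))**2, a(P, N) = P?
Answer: 9209120579/1515789 ≈ 6075.5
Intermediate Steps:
r = 163/61 (r = -163/(38 - 99) = -163/(-61) = -163*(-1/61) = 163/61 ≈ 2.6721)
O(o) = 16 (O(o) = ((4 - o) + o)**2 = 4**2 = 16)
358*(O(-19) + (-247/(-251) + r/((6*(-33))))) = 358*(16 + (-247/(-251) + 163/(61*((6*(-33)))))) = 358*(16 + (-247*(-1/251) + (163/61)/(-198))) = 358*(16 + (247/251 + (163/61)*(-1/198))) = 358*(16 + (247/251 - 163/12078)) = 358*(16 + 2942353/3031578) = 358*(51447601/3031578) = 9209120579/1515789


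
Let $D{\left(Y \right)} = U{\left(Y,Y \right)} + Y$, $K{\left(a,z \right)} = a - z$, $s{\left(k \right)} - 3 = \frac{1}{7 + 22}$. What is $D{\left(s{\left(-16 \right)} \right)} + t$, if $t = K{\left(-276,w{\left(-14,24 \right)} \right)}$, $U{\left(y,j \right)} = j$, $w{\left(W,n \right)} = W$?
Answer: $- \frac{7422}{29} \approx -255.93$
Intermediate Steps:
$s{\left(k \right)} = \frac{88}{29}$ ($s{\left(k \right)} = 3 + \frac{1}{7 + 22} = 3 + \frac{1}{29} = \frac{88}{29}$)
$D{\left(Y \right)} = 2 Y$ ($D{\left(Y \right)} = Y + Y = 2 Y$)
$t = -262$ ($t = -276 - -14 = -276 + 14 = -262$)
$D{\left(s{\left(-16 \right)} \right)} + t = 2 \cdot \frac{88}{29} - 262 = \frac{176}{29} - 262 = - \frac{7422}{29}$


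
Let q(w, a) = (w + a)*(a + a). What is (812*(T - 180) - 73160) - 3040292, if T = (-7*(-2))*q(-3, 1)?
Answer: -3305084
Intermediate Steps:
q(w, a) = 2*a*(a + w) (q(w, a) = (a + w)*(2*a) = 2*a*(a + w))
T = -56 (T = (-7*(-2))*(2*1*(1 - 3)) = 14*(2*1*(-2)) = 14*(-4) = -56)
(812*(T - 180) - 73160) - 3040292 = (812*(-56 - 180) - 73160) - 3040292 = (812*(-236) - 73160) - 3040292 = (-191632 - 73160) - 3040292 = -264792 - 3040292 = -3305084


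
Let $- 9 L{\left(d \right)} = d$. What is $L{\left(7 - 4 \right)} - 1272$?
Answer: $- \frac{3817}{3} \approx -1272.3$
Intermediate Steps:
$L{\left(d \right)} = - \frac{d}{9}$
$L{\left(7 - 4 \right)} - 1272 = - \frac{7 - 4}{9} - 1272 = \left(- \frac{1}{9}\right) 3 - 1272 = - \frac{1}{3} - 1272 = - \frac{3817}{3}$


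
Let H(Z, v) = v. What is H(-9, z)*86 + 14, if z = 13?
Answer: 1132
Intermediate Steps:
H(-9, z)*86 + 14 = 13*86 + 14 = 1118 + 14 = 1132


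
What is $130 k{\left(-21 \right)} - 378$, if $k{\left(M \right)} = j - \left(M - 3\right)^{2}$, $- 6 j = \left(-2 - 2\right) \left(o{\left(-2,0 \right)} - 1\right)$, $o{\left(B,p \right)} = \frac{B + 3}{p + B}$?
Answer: $-75388$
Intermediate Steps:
$o{\left(B,p \right)} = \frac{3 + B}{B + p}$
$j = -1$ ($j = - \frac{\left(-2 - 2\right) \left(\frac{3 - 2}{-2 + 0} - 1\right)}{6} = - \frac{\left(-4\right) \left(\frac{1}{-2} \cdot 1 - 1\right)}{6} = - \frac{\left(-4\right) \left(\left(- \frac{1}{2}\right) 1 - 1\right)}{6} = - \frac{\left(-4\right) \left(- \frac{1}{2} - 1\right)}{6} = - \frac{\left(-4\right) \left(- \frac{3}{2}\right)}{6} = \left(- \frac{1}{6}\right) 6 = -1$)
$k{\left(M \right)} = -1 - \left(-3 + M\right)^{2}$ ($k{\left(M \right)} = -1 - \left(M - 3\right)^{2} = -1 - \left(-3 + M\right)^{2}$)
$130 k{\left(-21 \right)} - 378 = 130 \left(-1 - \left(-3 - 21\right)^{2}\right) - 378 = 130 \left(-1 - \left(-24\right)^{2}\right) - 378 = 130 \left(-1 - 576\right) - 378 = 130 \left(-577\right) - 378 = -75010 - 378 = -75388$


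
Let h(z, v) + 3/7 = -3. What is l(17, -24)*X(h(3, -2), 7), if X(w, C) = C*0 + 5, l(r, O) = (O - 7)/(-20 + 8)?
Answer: 155/12 ≈ 12.917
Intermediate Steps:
l(r, O) = 7/12 - O/12 (l(r, O) = (-7 + O)/(-12) = (-7 + O)*(-1/12) = 7/12 - O/12)
h(z, v) = -24/7 (h(z, v) = -3/7 - 3 = -24/7)
X(w, C) = 5 (X(w, C) = 0 + 5 = 5)
l(17, -24)*X(h(3, -2), 7) = (7/12 - 1/12*(-24))*5 = (7/12 + 2)*5 = (31/12)*5 = 155/12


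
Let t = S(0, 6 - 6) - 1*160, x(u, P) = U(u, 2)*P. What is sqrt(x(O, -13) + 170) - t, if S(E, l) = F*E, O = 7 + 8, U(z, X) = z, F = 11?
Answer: 160 + 5*I ≈ 160.0 + 5.0*I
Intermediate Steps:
O = 15
S(E, l) = 11*E
x(u, P) = P*u (x(u, P) = u*P = P*u)
t = -160 (t = 11*0 - 1*160 = 0 - 160 = -160)
sqrt(x(O, -13) + 170) - t = sqrt(-13*15 + 170) - 1*(-160) = sqrt(-195 + 170) + 160 = sqrt(-25) + 160 = 5*I + 160 = 160 + 5*I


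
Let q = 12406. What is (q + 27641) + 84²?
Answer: 47103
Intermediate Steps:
(q + 27641) + 84² = (12406 + 27641) + 84² = 40047 + 7056 = 47103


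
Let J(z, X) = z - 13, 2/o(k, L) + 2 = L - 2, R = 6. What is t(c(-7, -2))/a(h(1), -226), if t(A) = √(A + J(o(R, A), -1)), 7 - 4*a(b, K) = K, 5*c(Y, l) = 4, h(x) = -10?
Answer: 3*I*√570/1165 ≈ 0.06148*I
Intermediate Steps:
c(Y, l) = ⅘ (c(Y, l) = (⅕)*4 = ⅘)
a(b, K) = 7/4 - K/4
o(k, L) = 2/(-4 + L) (o(k, L) = 2/(-2 + (L - 2)) = 2/(-2 + (-2 + L)) = 2/(-4 + L))
J(z, X) = -13 + z
t(A) = √(-13 + A + 2/(-4 + A)) (t(A) = √(A + (-13 + 2/(-4 + A))) = √(-13 + A + 2/(-4 + A)))
t(c(-7, -2))/a(h(1), -226) = √((2 + (-13 + ⅘)*(-4 + ⅘))/(-4 + ⅘))/(7/4 - ¼*(-226)) = √((2 - 61/5*(-16/5))/(-16/5))/(7/4 + 113/2) = √(-5*(2 + 976/25)/16)/(233/4) = √(-5/16*1026/25)*(4/233) = √(-513/40)*(4/233) = (3*I*√570/20)*(4/233) = 3*I*√570/1165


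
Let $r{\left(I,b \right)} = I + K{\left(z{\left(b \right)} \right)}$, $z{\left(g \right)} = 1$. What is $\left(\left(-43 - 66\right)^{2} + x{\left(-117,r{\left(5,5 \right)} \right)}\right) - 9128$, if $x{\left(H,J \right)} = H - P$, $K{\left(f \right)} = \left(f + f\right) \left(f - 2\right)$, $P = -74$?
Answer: $2710$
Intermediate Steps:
$K{\left(f \right)} = 2 f \left(-2 + f\right)$
$r{\left(I,b \right)} = -2 + I$ ($r{\left(I,b \right)} = I + 2 \cdot 1 \left(-2 + 1\right) = I + 2 \cdot 1 \left(-1\right) = I - 2 = -2 + I$)
$x{\left(H,J \right)} = 74 + H$ ($x{\left(H,J \right)} = H - -74 = H + 74 = 74 + H$)
$\left(\left(-43 - 66\right)^{2} + x{\left(-117,r{\left(5,5 \right)} \right)}\right) - 9128 = \left(\left(-43 - 66\right)^{2} + \left(74 - 117\right)\right) - 9128 = \left(\left(-109\right)^{2} - 43\right) - 9128 = \left(11881 - 43\right) - 9128 = 11838 - 9128 = 2710$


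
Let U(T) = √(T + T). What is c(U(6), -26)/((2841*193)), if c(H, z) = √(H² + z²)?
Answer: 4*√43/548313 ≈ 4.7837e-5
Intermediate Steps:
U(T) = √2*√T (U(T) = √(2*T) = √2*√T)
c(U(6), -26)/((2841*193)) = √((√2*√6)² + (-26)²)/((2841*193)) = √((2*√3)² + 676)/548313 = √(12 + 676)*(1/548313) = √688*(1/548313) = (4*√43)*(1/548313) = 4*√43/548313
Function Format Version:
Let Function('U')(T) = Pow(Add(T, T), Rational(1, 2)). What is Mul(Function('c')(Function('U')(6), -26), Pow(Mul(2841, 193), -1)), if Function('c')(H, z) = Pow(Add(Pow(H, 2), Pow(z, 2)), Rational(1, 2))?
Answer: Mul(Rational(4, 548313), Pow(43, Rational(1, 2))) ≈ 4.7837e-5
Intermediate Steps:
Function('U')(T) = Mul(Pow(2, Rational(1, 2)), Pow(T, Rational(1, 2))) (Function('U')(T) = Pow(Mul(2, T), Rational(1, 2)) = Mul(Pow(2, Rational(1, 2)), Pow(T, Rational(1, 2))))
Mul(Function('c')(Function('U')(6), -26), Pow(Mul(2841, 193), -1)) = Mul(Pow(Add(Pow(Mul(Pow(2, Rational(1, 2)), Pow(6, Rational(1, 2))), 2), Pow(-26, 2)), Rational(1, 2)), Pow(Mul(2841, 193), -1)) = Mul(Pow(Add(Pow(Mul(2, Pow(3, Rational(1, 2))), 2), 676), Rational(1, 2)), Pow(548313, -1)) = Mul(Pow(Add(12, 676), Rational(1, 2)), Rational(1, 548313)) = Mul(Pow(688, Rational(1, 2)), Rational(1, 548313)) = Mul(Mul(4, Pow(43, Rational(1, 2))), Rational(1, 548313)) = Mul(Rational(4, 548313), Pow(43, Rational(1, 2)))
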